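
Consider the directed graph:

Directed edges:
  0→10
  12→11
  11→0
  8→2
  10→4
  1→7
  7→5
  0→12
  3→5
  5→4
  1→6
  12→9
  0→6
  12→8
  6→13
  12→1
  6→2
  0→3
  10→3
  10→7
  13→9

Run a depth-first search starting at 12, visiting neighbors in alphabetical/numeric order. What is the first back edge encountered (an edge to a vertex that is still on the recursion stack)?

0→12

DFS from 12 (visiting neighbors in alphabetical/numeric order); mark gray on enter, black on exit:
12 gray
  1 gray
    6 gray
      2 gray
      2 black
      13 gray
        9 gray
        9 black
      13 black
    6 black
    7 gray
      5 gray
        4 gray
        4 black
      5 black
    7 black
  1 black
  8 gray
    8→2: 2 black — skip
  8 black
  12→9: 9 black — skip
  11 gray
    0 gray
      3 gray
        3→5: 5 black — skip
      3 black
      0→6: 6 black — skip
      10 gray
        10→3: 3 black — skip
        10→4: 4 black — skip
        10→7: 7 black — skip
      10 black
      0→12: 12 is gray → back edge
First back edge: 0 → 12.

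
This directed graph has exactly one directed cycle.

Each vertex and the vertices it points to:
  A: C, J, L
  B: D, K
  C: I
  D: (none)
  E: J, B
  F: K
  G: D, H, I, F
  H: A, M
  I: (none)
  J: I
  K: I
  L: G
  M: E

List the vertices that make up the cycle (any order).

DFS with gray/black marking from G:
G gray
  D gray
  D black
  H gray
    A gray
      C gray
        I gray
        I black
      C black
      J gray
        J→I: I black — skip
      J black
      L gray
        L→G: G is gray → back edge
Back edge closes the cycle G → H → A → L → G; its vertices are {A, G, H, L}.

A, G, H, L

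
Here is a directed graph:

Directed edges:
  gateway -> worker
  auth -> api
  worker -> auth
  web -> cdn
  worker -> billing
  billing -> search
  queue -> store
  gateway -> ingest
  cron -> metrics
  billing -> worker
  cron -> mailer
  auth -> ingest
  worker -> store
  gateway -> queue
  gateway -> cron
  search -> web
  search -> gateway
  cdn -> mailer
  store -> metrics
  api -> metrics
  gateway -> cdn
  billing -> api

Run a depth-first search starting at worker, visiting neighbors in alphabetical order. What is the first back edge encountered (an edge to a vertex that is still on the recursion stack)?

gateway->worker

DFS from worker (visiting neighbors in alphabetical order); mark gray on enter, black on exit:
worker gray
  auth gray
    api gray
      metrics gray
      metrics black
    api black
    ingest gray
    ingest black
  auth black
  billing gray
    billing→api: api black — skip
    search gray
      gateway gray
        cdn gray
          mailer gray
          mailer black
        cdn black
        cron gray
          cron→mailer: mailer black — skip
          cron→metrics: metrics black — skip
        cron black
        gateway→ingest: ingest black — skip
        queue gray
          store gray
            store→metrics: metrics black — skip
          store black
        queue black
        gateway→worker: worker is gray → back edge
First back edge: gateway → worker.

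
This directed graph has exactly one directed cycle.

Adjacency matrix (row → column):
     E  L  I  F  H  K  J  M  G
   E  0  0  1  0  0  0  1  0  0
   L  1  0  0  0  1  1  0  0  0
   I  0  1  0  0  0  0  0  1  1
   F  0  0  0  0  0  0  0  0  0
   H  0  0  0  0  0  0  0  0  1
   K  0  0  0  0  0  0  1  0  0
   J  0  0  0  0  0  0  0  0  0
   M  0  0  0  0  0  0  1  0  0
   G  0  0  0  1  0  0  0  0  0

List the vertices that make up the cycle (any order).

E, I, L

DFS with gray/black marking from I:
I gray
  M gray
    J gray
    J black
  M black
  L gray
    H gray
      G gray
        F gray
        F black
      G black
    H black
    E gray
      E→J: J black — skip
      E→I: I is gray → back edge
Back edge closes the cycle I → L → E → I; its vertices are {E, I, L}.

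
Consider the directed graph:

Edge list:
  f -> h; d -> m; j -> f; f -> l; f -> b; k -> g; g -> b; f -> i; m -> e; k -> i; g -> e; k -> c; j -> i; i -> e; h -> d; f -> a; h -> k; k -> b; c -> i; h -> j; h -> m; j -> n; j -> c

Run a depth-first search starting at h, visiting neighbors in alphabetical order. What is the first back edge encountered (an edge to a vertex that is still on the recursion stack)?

DFS from h (visiting neighbors in alphabetical order); mark gray on enter, black on exit:
h gray
  d gray
    m gray
      e gray
      e black
    m black
  d black
  j gray
    c gray
      i gray
        i→e: e black — skip
      i black
    c black
    f gray
      a gray
      a black
      b gray
      b black
      f→h: h is gray → back edge
First back edge: f → h.

f->h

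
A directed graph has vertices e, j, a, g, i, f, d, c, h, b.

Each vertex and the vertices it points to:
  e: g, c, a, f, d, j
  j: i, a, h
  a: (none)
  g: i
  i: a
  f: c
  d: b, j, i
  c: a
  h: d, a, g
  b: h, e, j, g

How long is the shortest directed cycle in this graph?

3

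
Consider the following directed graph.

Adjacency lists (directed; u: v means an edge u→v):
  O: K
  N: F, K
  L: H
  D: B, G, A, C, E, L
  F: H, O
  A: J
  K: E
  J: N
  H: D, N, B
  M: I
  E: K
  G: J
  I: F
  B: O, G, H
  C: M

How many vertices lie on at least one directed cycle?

14

A vertex is on a directed cycle iff it belongs to a strongly connected component of size ≥ 2 (or has a self-loop).
The vertices on cycles are {A, B, C, D, E, F, G, H, I, J, K, L, M, N} — 14 in total.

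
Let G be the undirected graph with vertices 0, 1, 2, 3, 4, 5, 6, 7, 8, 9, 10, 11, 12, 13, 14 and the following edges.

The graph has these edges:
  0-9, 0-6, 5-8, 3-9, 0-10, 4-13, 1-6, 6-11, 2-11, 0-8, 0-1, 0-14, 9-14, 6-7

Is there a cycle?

Yes

DFS, tracking each vertex's parent; an edge to a visited non-parent vertex closes a cycle.
Start from 8:
visit 8 (parent –)
  visit 0 (parent 8)
    visit 6 (parent 0)
      visit 7 (parent 6)
        7–6: parent, skip
      6–0: parent, skip
      visit 11 (parent 6)
        visit 2 (parent 11)
          2–11: parent, skip
        11–6: parent, skip
      visit 1 (parent 6)
        1–0: 0 visited and ≠ parent → cycle
Cycle: 0 – 6 – 1 – 0.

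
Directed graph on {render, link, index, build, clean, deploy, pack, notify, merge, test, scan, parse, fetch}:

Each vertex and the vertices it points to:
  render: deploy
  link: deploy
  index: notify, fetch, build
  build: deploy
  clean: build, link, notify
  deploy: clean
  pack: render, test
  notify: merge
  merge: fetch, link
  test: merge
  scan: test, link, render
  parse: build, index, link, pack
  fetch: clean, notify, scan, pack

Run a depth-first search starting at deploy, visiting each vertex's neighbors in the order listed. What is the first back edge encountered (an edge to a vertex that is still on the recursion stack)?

build->deploy

DFS from deploy (visiting each vertex's neighbors in the order listed); mark gray on enter, black on exit:
deploy gray
  clean gray
    build gray
      build→deploy: deploy is gray → back edge
First back edge: build → deploy.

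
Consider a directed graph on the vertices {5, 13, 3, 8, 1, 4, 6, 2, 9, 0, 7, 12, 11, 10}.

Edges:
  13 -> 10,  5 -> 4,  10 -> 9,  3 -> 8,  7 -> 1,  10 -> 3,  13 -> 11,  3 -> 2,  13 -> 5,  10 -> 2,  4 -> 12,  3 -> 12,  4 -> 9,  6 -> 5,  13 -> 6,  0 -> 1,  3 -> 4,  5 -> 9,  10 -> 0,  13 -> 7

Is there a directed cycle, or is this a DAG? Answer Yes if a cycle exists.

No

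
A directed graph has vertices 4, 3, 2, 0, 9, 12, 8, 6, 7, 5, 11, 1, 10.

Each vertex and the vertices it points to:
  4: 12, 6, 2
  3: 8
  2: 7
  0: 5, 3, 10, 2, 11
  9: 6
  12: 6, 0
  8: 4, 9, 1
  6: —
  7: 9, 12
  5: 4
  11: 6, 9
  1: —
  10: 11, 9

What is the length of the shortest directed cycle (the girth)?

4

For each vertex v, BFS finds the shortest path from v back to v.
The shortest such closed walk is 0 → 5 → 4 → 12 → 0, length 4.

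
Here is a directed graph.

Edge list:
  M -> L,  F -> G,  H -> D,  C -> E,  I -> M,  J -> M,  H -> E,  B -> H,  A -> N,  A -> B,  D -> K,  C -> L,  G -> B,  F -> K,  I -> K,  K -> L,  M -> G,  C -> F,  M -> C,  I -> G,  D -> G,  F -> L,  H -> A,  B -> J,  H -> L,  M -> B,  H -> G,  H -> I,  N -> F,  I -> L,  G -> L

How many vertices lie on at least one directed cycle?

11

A vertex is on a directed cycle iff it belongs to a strongly connected component of size ≥ 2 (or has a self-loop).
The vertices on cycles are {A, B, C, D, F, G, H, I, J, M, N} — 11 in total.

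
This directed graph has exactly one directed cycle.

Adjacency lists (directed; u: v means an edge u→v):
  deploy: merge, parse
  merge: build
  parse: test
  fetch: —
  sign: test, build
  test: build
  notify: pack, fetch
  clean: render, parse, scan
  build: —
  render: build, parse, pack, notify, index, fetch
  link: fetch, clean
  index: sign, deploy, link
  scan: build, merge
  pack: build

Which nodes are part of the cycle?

link, clean, index, render

DFS with gray/black marking from render:
render gray
  build gray
  build black
  parse gray
    test gray
      test→build: build black — skip
    test black
  parse black
  pack gray
    pack→build: build black — skip
  pack black
  notify gray
    notify→pack: pack black — skip
    fetch gray
    fetch black
  notify black
  index gray
    sign gray
      sign→test: test black — skip
      sign→build: build black — skip
    sign black
    deploy gray
      merge gray
        merge→build: build black — skip
      merge black
      deploy→parse: parse black — skip
    deploy black
    link gray
      link→fetch: fetch black — skip
      clean gray
        clean→render: render is gray → back edge
Back edge closes the cycle render → index → link → clean → render; its vertices are {link, clean, index, render}.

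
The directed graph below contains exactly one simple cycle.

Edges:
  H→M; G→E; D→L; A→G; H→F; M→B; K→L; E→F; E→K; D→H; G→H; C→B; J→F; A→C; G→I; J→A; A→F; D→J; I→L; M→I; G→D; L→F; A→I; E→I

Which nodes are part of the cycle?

DFS with gray/black marking from G:
G gray
  E gray
    K gray
      L gray
        F gray
        F black
      L black
    K black
    I gray
      I→L: L black — skip
    I black
    E→F: F black — skip
  E black
  G→I: I black — skip
  D gray
    J gray
      J→F: F black — skip
      A gray
        A→G: G is gray → back edge
Back edge closes the cycle G → D → J → A → G; its vertices are {A, D, G, J}.

A, D, G, J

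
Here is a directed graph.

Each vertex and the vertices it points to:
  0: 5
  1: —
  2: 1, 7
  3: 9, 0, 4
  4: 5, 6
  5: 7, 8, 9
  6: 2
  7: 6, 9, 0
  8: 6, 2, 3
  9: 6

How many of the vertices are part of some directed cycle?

9

A vertex is on a directed cycle iff it belongs to a strongly connected component of size ≥ 2 (or has a self-loop).
The vertices on cycles are {0, 2, 3, 4, 5, 6, 7, 8, 9} — 9 in total.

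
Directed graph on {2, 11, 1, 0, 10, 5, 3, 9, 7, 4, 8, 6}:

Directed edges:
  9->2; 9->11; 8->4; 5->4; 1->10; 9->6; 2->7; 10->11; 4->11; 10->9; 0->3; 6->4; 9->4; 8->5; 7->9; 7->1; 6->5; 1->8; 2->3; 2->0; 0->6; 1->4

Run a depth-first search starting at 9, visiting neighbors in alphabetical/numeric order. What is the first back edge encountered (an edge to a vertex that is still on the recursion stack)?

10->9

DFS from 9 (visiting neighbors in alphabetical/numeric order); mark gray on enter, black on exit:
9 gray
  2 gray
    0 gray
      3 gray
      3 black
      6 gray
        4 gray
          11 gray
          11 black
        4 black
        5 gray
          5→4: 4 black — skip
        5 black
      6 black
    0 black
    2→3: 3 black — skip
    7 gray
      1 gray
        1→4: 4 black — skip
        8 gray
          8→4: 4 black — skip
          8→5: 5 black — skip
        8 black
        10 gray
          10→9: 9 is gray → back edge
First back edge: 10 → 9.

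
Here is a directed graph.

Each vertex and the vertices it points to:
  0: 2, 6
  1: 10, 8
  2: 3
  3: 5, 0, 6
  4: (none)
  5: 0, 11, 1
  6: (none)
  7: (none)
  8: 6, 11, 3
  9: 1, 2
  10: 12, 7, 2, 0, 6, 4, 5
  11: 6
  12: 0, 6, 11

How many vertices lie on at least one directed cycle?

8

A vertex is on a directed cycle iff it belongs to a strongly connected component of size ≥ 2 (or has a self-loop).
The vertices on cycles are {0, 1, 2, 3, 5, 8, 10, 12} — 8 in total.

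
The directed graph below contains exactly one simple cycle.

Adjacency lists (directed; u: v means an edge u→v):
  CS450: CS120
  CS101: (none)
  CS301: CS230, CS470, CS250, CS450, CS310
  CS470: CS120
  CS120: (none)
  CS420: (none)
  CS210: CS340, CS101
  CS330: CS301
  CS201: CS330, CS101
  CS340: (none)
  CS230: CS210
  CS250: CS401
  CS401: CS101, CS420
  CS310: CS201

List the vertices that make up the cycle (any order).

DFS with gray/black marking from CS301:
CS301 gray
  CS230 gray
    CS210 gray
      CS340 gray
      CS340 black
      CS101 gray
      CS101 black
    CS210 black
  CS230 black
  CS470 gray
    CS120 gray
    CS120 black
  CS470 black
  CS250 gray
    CS401 gray
      CS401→CS101: CS101 black — skip
      CS420 gray
      CS420 black
    CS401 black
  CS250 black
  CS450 gray
    CS450→CS120: CS120 black — skip
  CS450 black
  CS310 gray
    CS201 gray
      CS330 gray
        CS330→CS301: CS301 is gray → back edge
Back edge closes the cycle CS301 → CS310 → CS201 → CS330 → CS301; its vertices are {CS201, CS301, CS310, CS330}.

CS201, CS301, CS310, CS330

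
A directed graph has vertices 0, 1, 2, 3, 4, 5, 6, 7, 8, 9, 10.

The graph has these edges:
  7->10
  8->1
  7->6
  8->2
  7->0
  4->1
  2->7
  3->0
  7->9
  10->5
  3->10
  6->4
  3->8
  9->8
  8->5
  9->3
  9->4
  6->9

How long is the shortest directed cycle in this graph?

4

For each vertex v, BFS finds the shortest path from v back to v.
The shortest such closed walk is 7 → 9 → 8 → 2 → 7, length 4.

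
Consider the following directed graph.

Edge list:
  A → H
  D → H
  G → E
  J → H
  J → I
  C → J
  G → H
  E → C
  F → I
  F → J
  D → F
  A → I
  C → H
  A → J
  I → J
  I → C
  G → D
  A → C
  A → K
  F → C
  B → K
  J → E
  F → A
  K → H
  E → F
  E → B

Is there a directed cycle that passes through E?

Yes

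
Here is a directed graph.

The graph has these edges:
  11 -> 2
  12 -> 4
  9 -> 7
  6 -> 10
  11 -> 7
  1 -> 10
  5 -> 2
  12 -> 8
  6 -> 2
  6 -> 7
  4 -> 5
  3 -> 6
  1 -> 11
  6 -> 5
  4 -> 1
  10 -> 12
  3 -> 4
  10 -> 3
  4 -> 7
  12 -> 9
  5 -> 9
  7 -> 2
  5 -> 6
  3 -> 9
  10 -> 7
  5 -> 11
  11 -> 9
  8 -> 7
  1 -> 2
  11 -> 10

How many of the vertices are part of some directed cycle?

A vertex is on a directed cycle iff it belongs to a strongly connected component of size ≥ 2 (or has a self-loop).
The vertices on cycles are {1, 3, 4, 5, 6, 10, 11, 12} — 8 in total.

8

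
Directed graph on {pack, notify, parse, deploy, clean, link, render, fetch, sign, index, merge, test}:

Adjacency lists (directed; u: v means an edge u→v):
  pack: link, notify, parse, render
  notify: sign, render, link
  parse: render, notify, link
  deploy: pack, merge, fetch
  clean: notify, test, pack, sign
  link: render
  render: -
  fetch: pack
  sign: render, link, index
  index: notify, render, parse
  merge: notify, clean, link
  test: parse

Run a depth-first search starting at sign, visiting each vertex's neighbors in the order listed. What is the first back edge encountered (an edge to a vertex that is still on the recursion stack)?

DFS from sign (visiting each vertex's neighbors in the order listed); mark gray on enter, black on exit:
sign gray
  render gray
  render black
  link gray
    link→render: render black — skip
  link black
  index gray
    notify gray
      notify→sign: sign is gray → back edge
First back edge: notify → sign.

notify→sign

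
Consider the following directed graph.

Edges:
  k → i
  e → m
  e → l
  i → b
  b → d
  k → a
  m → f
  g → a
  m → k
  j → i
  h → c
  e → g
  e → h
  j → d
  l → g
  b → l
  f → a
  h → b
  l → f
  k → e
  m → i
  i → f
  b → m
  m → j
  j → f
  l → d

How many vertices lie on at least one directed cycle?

7

A vertex is on a directed cycle iff it belongs to a strongly connected component of size ≥ 2 (or has a self-loop).
The vertices on cycles are {b, e, h, i, j, k, m} — 7 in total.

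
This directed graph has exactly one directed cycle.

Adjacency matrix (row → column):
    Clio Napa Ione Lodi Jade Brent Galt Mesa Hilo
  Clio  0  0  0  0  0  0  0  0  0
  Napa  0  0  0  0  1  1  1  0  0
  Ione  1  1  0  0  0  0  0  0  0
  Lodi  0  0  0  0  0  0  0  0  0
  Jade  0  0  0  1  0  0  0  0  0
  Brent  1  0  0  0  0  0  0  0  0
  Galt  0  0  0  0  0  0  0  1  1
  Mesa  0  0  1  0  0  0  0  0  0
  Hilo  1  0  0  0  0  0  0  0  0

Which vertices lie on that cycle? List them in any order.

Galt, Ione, Mesa, Napa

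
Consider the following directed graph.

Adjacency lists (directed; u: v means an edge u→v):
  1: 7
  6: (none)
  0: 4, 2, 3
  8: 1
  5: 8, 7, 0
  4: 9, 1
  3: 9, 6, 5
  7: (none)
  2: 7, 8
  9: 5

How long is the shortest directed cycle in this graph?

3

For each vertex v, BFS finds the shortest path from v back to v.
The shortest such closed walk is 0 → 3 → 5 → 0, length 3.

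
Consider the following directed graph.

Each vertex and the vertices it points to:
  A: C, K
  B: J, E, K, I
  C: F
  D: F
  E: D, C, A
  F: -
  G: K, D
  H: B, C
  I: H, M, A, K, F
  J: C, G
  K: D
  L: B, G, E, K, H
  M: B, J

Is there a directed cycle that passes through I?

Yes

I is on a cycle iff I can reach itself via ≥1 edge.
I → H → B → I — yes.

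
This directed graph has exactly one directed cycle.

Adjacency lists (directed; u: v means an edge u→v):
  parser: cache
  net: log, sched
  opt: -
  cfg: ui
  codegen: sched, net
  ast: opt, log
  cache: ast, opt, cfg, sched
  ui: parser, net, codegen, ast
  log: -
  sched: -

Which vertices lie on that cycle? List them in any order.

ui, cfg, cache, parser

DFS with gray/black marking from ui:
ui gray
  parser gray
    cache gray
      ast gray
        opt gray
        opt black
        log gray
        log black
      ast black
      cache→opt: opt black — skip
      cfg gray
        cfg→ui: ui is gray → back edge
Back edge closes the cycle ui → parser → cache → cfg → ui; its vertices are {ui, cfg, cache, parser}.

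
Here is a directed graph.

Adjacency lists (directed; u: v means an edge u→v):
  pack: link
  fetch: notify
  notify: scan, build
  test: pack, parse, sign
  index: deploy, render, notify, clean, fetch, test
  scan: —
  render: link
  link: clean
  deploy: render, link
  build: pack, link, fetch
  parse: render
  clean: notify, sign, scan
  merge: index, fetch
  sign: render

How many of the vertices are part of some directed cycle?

A vertex is on a directed cycle iff it belongs to a strongly connected component of size ≥ 2 (or has a self-loop).
The vertices on cycles are {link, pack, sign, build, clean, fetch, notify, render} — 8 in total.

8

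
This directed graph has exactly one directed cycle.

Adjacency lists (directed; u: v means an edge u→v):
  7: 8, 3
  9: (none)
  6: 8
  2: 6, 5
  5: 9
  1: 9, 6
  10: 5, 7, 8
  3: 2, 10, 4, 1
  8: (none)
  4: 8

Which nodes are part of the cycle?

3, 7, 10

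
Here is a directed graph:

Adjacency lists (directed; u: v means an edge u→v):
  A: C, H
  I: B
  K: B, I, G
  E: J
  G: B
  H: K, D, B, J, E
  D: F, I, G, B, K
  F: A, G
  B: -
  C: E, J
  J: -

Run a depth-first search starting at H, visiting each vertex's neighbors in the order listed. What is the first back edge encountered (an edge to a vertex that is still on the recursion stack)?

DFS from H (visiting each vertex's neighbors in the order listed); mark gray on enter, black on exit:
H gray
  K gray
    B gray
    B black
    I gray
      I→B: B black — skip
    I black
    G gray
      G→B: B black — skip
    G black
  K black
  D gray
    F gray
      A gray
        C gray
          E gray
            J gray
            J black
          E black
          C→J: J black — skip
        C black
        A→H: H is gray → back edge
First back edge: A → H.

A->H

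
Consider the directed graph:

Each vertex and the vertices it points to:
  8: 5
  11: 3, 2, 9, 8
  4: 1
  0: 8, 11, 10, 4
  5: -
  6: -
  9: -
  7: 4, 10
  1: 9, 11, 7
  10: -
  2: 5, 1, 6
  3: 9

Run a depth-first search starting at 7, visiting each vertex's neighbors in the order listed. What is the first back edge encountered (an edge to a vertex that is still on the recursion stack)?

DFS from 7 (visiting each vertex's neighbors in the order listed); mark gray on enter, black on exit:
7 gray
  4 gray
    1 gray
      9 gray
      9 black
      11 gray
        3 gray
          3→9: 9 black — skip
        3 black
        2 gray
          5 gray
          5 black
          2→1: 1 is gray → back edge
First back edge: 2 → 1.

2→1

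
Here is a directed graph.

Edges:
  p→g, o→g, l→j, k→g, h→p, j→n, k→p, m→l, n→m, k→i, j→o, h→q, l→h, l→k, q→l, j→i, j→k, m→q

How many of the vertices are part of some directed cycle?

6

A vertex is on a directed cycle iff it belongs to a strongly connected component of size ≥ 2 (or has a self-loop).
The vertices on cycles are {h, j, l, m, n, q} — 6 in total.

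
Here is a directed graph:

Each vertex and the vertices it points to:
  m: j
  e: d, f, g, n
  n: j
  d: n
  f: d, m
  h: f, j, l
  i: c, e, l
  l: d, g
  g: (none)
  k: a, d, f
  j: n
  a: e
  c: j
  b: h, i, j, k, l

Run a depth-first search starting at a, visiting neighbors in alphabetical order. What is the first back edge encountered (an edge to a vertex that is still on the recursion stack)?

j->n

DFS from a (visiting neighbors in alphabetical order); mark gray on enter, black on exit:
a gray
  e gray
    d gray
      n gray
        j gray
          j→n: n is gray → back edge
First back edge: j → n.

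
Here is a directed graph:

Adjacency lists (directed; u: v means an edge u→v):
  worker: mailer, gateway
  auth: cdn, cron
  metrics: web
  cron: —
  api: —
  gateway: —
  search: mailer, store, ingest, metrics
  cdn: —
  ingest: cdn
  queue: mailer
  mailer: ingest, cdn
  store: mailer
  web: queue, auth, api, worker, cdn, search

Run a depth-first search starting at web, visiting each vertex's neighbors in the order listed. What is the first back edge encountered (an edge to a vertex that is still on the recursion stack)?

metrics→web

DFS from web (visiting each vertex's neighbors in the order listed); mark gray on enter, black on exit:
web gray
  queue gray
    mailer gray
      ingest gray
        cdn gray
        cdn black
      ingest black
      mailer→cdn: cdn black — skip
    mailer black
  queue black
  auth gray
    auth→cdn: cdn black — skip
    cron gray
    cron black
  auth black
  api gray
  api black
  worker gray
    worker→mailer: mailer black — skip
    gateway gray
    gateway black
  worker black
  web→cdn: cdn black — skip
  search gray
    search→mailer: mailer black — skip
    store gray
      store→mailer: mailer black — skip
    store black
    search→ingest: ingest black — skip
    metrics gray
      metrics→web: web is gray → back edge
First back edge: metrics → web.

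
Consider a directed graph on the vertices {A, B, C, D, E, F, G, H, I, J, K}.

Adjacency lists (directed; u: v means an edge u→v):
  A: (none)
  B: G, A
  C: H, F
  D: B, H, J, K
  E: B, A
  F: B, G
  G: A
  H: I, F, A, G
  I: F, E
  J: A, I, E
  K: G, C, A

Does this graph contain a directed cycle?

DFS with white/gray/black marking, starting from E:
E gray
  B gray
    G gray
      A gray
      A black
    G black
    B→A: A black — skip
  B black
  E→A: A black — skip
E black
C gray
  H gray
    I gray
      F gray
        F→B: B black — skip
        F→G: G black — skip
      F black
      I→E: E black — skip
    I black
    H→F: F black — skip
    H→A: A black — skip
    H→G: G black — skip
  H black
  C→F: F black — skip
C black
D gray
  D→B: B black — skip
  D→H: H black — skip
  J gray
    J→A: A black — skip
    J→I: I black — skip
    J→E: E black — skip
  J black
  K gray
    K→G: G black — skip
    K→C: C black — skip
    K→A: A black — skip
  K black
D black
Every edge goes to a white or black vertex — no back edge, so the graph is acyclic.

No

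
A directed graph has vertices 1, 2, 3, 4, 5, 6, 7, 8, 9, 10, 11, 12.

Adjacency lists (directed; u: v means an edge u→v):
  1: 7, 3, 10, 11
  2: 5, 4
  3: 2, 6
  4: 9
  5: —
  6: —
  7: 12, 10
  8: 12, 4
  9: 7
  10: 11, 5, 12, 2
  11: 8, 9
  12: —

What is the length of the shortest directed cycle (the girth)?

4

For each vertex v, BFS finds the shortest path from v back to v.
The shortest such closed walk is 11 → 9 → 7 → 10 → 11, length 4.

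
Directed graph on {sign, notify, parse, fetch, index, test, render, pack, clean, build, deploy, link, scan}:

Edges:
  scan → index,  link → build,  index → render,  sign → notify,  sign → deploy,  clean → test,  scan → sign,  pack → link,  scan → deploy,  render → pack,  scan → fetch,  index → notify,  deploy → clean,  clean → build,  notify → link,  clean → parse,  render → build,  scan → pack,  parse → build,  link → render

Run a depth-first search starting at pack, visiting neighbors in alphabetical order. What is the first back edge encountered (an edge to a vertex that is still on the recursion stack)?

render->pack

DFS from pack (visiting neighbors in alphabetical order); mark gray on enter, black on exit:
pack gray
  link gray
    build gray
    build black
    render gray
      render→build: build black — skip
      render→pack: pack is gray → back edge
First back edge: render → pack.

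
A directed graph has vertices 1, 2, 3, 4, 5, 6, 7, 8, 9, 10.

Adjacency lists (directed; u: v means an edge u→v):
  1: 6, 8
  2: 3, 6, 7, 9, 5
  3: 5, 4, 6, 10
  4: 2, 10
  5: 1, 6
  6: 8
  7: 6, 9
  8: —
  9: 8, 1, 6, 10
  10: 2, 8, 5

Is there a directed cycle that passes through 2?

2 is on a cycle iff 2 can reach itself via ≥1 edge.
2 → 3 → 4 → 2 — yes.

Yes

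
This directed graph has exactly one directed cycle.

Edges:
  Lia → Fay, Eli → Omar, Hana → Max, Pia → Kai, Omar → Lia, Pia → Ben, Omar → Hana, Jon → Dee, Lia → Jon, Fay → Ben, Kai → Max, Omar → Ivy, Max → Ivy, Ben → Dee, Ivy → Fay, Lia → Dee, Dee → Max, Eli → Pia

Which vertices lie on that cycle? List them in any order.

Ben, Dee, Fay, Ivy, Max

DFS with gray/black marking from Ivy:
Ivy gray
  Fay gray
    Ben gray
      Dee gray
        Max gray
          Max→Ivy: Ivy is gray → back edge
Back edge closes the cycle Ivy → Fay → Ben → Dee → Max → Ivy; its vertices are {Ben, Dee, Fay, Ivy, Max}.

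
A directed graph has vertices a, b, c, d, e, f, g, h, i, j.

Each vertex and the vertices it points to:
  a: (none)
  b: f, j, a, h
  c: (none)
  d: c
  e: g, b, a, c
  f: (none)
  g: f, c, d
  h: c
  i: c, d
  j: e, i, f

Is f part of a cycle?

f lies on a cycle iff there is a path from f back to itself.
Exploring from f, it never reaches itself; equivalently, its strongly connected component is a singleton.

No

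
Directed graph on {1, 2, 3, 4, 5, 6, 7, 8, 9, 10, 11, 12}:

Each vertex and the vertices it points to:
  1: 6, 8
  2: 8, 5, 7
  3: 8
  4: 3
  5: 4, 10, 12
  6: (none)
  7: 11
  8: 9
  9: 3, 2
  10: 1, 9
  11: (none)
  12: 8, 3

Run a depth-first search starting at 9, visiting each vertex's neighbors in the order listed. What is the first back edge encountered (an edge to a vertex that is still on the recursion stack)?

8→9

DFS from 9 (visiting each vertex's neighbors in the order listed); mark gray on enter, black on exit:
9 gray
  3 gray
    8 gray
      8→9: 9 is gray → back edge
First back edge: 8 → 9.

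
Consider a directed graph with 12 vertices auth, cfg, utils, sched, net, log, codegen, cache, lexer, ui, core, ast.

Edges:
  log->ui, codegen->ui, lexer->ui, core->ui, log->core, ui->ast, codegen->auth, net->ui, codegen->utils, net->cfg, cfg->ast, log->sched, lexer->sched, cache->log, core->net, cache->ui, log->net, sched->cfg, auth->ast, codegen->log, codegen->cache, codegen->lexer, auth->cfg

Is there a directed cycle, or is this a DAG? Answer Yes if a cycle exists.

No

DFS with white/gray/black marking, starting from sched:
sched gray
  cfg gray
    ast gray
    ast black
  cfg black
sched black
auth gray
  auth→ast: ast black — skip
  auth→cfg: cfg black — skip
auth black
utils gray
utils black
net gray
  net→cfg: cfg black — skip
  ui gray
    ui→ast: ast black — skip
  ui black
net black
log gray
  core gray
    core→net: net black — skip
    core→ui: ui black — skip
  core black
  log→ui: ui black — skip
  log→sched: sched black — skip
  log→net: net black — skip
log black
codegen gray
  lexer gray
    lexer→sched: sched black — skip
    lexer→ui: ui black — skip
  lexer black
  codegen→auth: auth black — skip
  cache gray
    cache→log: log black — skip
    cache→ui: ui black — skip
  cache black
  codegen→ui: ui black — skip
  codegen→utils: utils black — skip
  codegen→log: log black — skip
codegen black
Every edge goes to a white or black vertex — no back edge, so the graph is acyclic.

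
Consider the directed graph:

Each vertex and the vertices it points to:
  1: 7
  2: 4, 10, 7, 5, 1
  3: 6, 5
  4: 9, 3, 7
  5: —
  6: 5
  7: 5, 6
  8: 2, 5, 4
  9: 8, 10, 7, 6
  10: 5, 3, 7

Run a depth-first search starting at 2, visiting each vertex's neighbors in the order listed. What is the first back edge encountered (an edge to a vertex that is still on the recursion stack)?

8->2

DFS from 2 (visiting each vertex's neighbors in the order listed); mark gray on enter, black on exit:
2 gray
  4 gray
    9 gray
      8 gray
        8→2: 2 is gray → back edge
First back edge: 8 → 2.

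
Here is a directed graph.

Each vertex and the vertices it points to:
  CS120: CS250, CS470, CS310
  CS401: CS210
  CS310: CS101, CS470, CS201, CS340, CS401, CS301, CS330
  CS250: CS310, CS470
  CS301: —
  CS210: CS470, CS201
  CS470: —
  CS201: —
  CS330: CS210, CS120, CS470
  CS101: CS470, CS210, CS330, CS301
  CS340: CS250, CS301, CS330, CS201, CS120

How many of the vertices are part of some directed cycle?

A vertex is on a directed cycle iff it belongs to a strongly connected component of size ≥ 2 (or has a self-loop).
The vertices on cycles are {CS101, CS120, CS250, CS310, CS330, CS340} — 6 in total.

6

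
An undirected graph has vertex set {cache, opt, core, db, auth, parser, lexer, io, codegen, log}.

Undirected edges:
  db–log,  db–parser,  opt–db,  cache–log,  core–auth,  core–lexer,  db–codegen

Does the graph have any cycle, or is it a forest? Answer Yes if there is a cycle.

No

DFS, tracking each vertex's parent; an edge to a visited non-parent vertex closes a cycle.
Start from opt:
visit opt (parent –)
  visit db (parent opt)
    db–opt: parent, skip
    visit codegen (parent db)
      codegen–db: parent, skip
    visit parser (parent db)
      parser–db: parent, skip
    visit log (parent db)
      visit cache (parent log)
        cache–log: parent, skip
      log–db: parent, skip
visit core (parent –)
  visit auth (parent core)
    auth–core: parent, skip
  visit lexer (parent core)
    lexer–core: parent, skip
visit io (parent –)
No non-parent visited neighbor found — the graph is a forest.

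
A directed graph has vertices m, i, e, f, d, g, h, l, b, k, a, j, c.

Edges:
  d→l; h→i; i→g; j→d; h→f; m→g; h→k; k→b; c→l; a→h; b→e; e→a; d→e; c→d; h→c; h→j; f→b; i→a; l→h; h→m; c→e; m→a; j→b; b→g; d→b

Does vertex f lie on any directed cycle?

f is on a cycle iff f can reach itself via ≥1 edge.
f → b → e → a → h → f — yes.

Yes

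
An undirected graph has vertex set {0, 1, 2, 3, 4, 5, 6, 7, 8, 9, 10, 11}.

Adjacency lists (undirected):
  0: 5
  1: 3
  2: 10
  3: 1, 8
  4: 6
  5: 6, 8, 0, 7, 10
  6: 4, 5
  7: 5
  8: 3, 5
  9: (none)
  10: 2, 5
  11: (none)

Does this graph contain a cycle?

DFS, tracking each vertex's parent; an edge to a visited non-parent vertex closes a cycle.
Start from 4:
visit 4 (parent –)
  visit 6 (parent 4)
    6–4: parent, skip
    visit 5 (parent 6)
      5–6: parent, skip
      visit 8 (parent 5)
        visit 3 (parent 8)
          visit 1 (parent 3)
            1–3: parent, skip
          3–8: parent, skip
        8–5: parent, skip
      visit 0 (parent 5)
        0–5: parent, skip
      visit 7 (parent 5)
        7–5: parent, skip
      visit 10 (parent 5)
        visit 2 (parent 10)
          2–10: parent, skip
        10–5: parent, skip
visit 9 (parent –)
visit 11 (parent –)
No non-parent visited neighbor found — the graph is a forest.

No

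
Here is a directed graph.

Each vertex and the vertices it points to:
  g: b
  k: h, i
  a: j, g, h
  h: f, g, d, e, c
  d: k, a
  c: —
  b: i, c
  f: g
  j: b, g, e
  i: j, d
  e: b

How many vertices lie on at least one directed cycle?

10

A vertex is on a directed cycle iff it belongs to a strongly connected component of size ≥ 2 (or has a self-loop).
The vertices on cycles are {a, b, d, e, f, g, h, i, j, k} — 10 in total.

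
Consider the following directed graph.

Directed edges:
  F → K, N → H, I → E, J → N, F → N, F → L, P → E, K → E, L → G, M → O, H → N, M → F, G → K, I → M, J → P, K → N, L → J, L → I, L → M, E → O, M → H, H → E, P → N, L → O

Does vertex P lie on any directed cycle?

P lies on a cycle iff there is a path from P back to itself.
Exploring from P, it never reaches itself; equivalently, its strongly connected component is a singleton.

No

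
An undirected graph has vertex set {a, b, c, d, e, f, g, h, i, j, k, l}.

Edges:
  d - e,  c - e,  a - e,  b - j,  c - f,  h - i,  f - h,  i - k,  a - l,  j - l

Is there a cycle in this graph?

DFS, tracking each vertex's parent; an edge to a visited non-parent vertex closes a cycle.
Start from i:
visit i (parent –)
  visit h (parent i)
    visit f (parent h)
      f–h: parent, skip
      visit c (parent f)
        visit e (parent c)
          visit a (parent e)
            a–e: parent, skip
            visit l (parent a)
              l–a: parent, skip
              visit j (parent l)
                j–l: parent, skip
                visit b (parent j)
                  b–j: parent, skip
          visit d (parent e)
            d–e: parent, skip
          e–c: parent, skip
        c–f: parent, skip
    h–i: parent, skip
  visit k (parent i)
    k–i: parent, skip
visit g (parent –)
No non-parent visited neighbor found — the graph is a forest.

No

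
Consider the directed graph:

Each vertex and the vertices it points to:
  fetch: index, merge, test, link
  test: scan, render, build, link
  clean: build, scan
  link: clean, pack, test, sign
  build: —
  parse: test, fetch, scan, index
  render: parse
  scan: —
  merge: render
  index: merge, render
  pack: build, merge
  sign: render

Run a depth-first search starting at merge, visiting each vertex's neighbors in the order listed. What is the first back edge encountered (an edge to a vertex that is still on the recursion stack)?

DFS from merge (visiting each vertex's neighbors in the order listed); mark gray on enter, black on exit:
merge gray
  render gray
    parse gray
      test gray
        scan gray
        scan black
        test→render: render is gray → back edge
First back edge: test → render.

test→render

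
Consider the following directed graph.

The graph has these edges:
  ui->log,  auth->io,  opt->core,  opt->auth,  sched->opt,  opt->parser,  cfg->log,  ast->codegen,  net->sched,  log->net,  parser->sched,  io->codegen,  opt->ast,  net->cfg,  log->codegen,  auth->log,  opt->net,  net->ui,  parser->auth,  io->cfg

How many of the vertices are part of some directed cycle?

A vertex is on a directed cycle iff it belongs to a strongly connected component of size ≥ 2 (or has a self-loop).
The vertices on cycles are {io, ui, cfg, log, net, opt, auth, sched, parser} — 9 in total.

9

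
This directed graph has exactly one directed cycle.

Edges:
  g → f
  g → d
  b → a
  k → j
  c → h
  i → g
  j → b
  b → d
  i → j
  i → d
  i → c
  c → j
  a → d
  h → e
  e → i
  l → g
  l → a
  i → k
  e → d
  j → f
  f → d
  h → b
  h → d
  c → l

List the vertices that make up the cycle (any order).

DFS with gray/black marking from i:
i gray
  c gray
    j gray
      b gray
        d gray
        d black
        a gray
          a→d: d black — skip
        a black
      b black
      f gray
        f→d: d black — skip
      f black
    j black
    l gray
      l→a: a black — skip
      g gray
        g→f: f black — skip
        g→d: d black — skip
      g black
    l black
    h gray
      h→b: b black — skip
      e gray
        e→d: d black — skip
        e→i: i is gray → back edge
Back edge closes the cycle i → c → h → e → i; its vertices are {c, e, h, i}.

c, e, h, i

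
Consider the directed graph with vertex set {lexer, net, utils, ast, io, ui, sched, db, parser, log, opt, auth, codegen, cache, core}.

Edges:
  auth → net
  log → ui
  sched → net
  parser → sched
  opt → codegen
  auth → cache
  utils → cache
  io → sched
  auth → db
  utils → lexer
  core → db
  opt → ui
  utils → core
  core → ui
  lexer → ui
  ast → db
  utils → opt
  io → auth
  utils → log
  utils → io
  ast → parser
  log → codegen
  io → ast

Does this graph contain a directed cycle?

No

DFS with white/gray/black marking, starting from net:
net gray
net black
lexer gray
  ui gray
  ui black
lexer black
utils gray
  opt gray
    opt→ui: ui black — skip
    codegen gray
    codegen black
  opt black
  core gray
    db gray
    db black
    core→ui: ui black — skip
  core black
  io gray
    sched gray
      sched→net: net black — skip
    sched black
    ast gray
      ast→db: db black — skip
      parser gray
        parser→sched: sched black — skip
      parser black
    ast black
    auth gray
      cache gray
      cache black
      auth→db: db black — skip
      auth→net: net black — skip
    auth black
  io black
  utils→cache: cache black — skip
  log gray
    log→codegen: codegen black — skip
    log→ui: ui black — skip
  log black
  utils→lexer: lexer black — skip
utils black
Every edge goes to a white or black vertex — no back edge, so the graph is acyclic.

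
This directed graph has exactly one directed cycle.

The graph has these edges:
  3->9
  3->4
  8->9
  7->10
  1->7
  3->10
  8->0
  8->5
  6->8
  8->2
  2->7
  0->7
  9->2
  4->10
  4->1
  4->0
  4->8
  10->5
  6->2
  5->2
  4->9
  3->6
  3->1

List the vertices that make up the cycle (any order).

DFS with gray/black marking from 10:
10 gray
  5 gray
    2 gray
      7 gray
        7→10: 10 is gray → back edge
Back edge closes the cycle 10 → 5 → 2 → 7 → 10; its vertices are {2, 5, 7, 10}.

2, 5, 7, 10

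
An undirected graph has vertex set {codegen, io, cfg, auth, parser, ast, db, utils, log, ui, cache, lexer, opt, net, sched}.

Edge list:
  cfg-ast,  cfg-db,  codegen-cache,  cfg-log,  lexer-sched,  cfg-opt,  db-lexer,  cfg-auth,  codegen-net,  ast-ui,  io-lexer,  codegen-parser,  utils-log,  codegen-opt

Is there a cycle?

No

DFS, tracking each vertex's parent; an edge to a visited non-parent vertex closes a cycle.
Start from utils:
visit utils (parent –)
  visit log (parent utils)
    visit cfg (parent log)
      cfg–log: parent, skip
      visit ast (parent cfg)
        visit ui (parent ast)
          ui–ast: parent, skip
        ast–cfg: parent, skip
      visit db (parent cfg)
        db–cfg: parent, skip
        visit lexer (parent db)
          visit io (parent lexer)
            io–lexer: parent, skip
          lexer–db: parent, skip
          visit sched (parent lexer)
            sched–lexer: parent, skip
      visit auth (parent cfg)
        auth–cfg: parent, skip
      visit opt (parent cfg)
        opt–cfg: parent, skip
        visit codegen (parent opt)
          codegen–opt: parent, skip
          visit net (parent codegen)
            net–codegen: parent, skip
          visit parser (parent codegen)
            parser–codegen: parent, skip
          visit cache (parent codegen)
            cache–codegen: parent, skip
    log–utils: parent, skip
No non-parent visited neighbor found — the graph is a forest.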